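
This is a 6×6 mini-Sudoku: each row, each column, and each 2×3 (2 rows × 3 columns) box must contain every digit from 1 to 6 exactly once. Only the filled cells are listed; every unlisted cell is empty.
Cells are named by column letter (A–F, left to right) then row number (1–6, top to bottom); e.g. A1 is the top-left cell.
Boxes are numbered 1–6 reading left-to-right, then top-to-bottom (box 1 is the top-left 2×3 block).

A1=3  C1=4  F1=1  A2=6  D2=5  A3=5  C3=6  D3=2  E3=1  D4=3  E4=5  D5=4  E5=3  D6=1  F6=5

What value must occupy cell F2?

3

Cell F2 itself could take any of {2, 3, 4} by direct elimination.
Consider where 3 can go in row 2.
B2 is out (box 1 already has a 3).
C2 is out (box 1 already has a 3).
E2 is out (column E already has a 3).
So the only cell in row 2 that can hold 3 is F2.
Therefore F2 = 3.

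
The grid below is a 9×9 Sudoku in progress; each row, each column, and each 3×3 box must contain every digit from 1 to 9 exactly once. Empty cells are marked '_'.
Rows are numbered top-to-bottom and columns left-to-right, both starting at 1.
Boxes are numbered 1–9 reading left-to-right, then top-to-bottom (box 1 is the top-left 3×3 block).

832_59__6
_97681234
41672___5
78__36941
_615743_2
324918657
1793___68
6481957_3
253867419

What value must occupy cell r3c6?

Row 3 already contains {1, 2, 4, 5, 6, 7}.
Column 6 already contains {1, 4, 5, 6, 7, 8, 9}.
Its 3×3 block (box 2) already contains {1, 2, 5, 6, 7, 8, 9}.
The only value from 1–9 not eliminated is 3, so r3c6 = 3.

3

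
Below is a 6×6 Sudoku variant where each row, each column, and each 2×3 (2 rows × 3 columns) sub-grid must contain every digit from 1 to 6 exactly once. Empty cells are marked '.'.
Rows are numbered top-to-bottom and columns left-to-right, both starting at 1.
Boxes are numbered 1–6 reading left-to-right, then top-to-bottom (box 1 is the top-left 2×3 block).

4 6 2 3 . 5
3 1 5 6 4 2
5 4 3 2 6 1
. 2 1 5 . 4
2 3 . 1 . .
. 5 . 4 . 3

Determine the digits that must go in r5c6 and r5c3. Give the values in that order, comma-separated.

For r5c6:
  Row 5 already contains {1, 2, 3}.
  Column 6 already contains {1, 2, 3, 4, 5}.
  Its 2×3 block (box 6) already contains {1, 3, 4}.
  The only value from 1–6 not eliminated is 6, so r5c6 = 6.
For r5c3:
  Consider where 4 can go in row 5.
  r5c5 is out (column 5 already has a 4).
  r5c6 is out (column 6 already has a 4).
  So the only cell in row 5 that can hold 4 is r5c3.
  So r5c3 = 4.

6,4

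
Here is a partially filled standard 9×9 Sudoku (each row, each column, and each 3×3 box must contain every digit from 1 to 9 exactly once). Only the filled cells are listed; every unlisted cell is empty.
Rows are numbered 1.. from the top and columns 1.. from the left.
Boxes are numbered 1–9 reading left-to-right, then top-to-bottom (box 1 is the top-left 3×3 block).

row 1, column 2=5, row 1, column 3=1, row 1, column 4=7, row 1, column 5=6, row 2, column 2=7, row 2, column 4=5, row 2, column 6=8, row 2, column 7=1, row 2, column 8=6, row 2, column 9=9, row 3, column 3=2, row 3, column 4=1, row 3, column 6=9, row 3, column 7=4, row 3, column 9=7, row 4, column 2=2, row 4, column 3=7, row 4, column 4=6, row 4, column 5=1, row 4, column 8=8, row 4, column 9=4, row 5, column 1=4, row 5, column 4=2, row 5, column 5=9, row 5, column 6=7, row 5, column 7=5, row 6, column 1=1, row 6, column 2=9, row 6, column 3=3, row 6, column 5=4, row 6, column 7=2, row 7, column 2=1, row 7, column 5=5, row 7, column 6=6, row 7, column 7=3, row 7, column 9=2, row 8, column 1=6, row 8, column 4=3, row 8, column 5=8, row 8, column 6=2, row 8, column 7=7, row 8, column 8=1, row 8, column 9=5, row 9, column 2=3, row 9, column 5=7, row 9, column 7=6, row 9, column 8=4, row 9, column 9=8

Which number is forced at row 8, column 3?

Cell row 8, column 3 itself could take any of {4, 9} by direct elimination.
Consider where 9 can go in row 8.
row 8, column 2 is out (column 2 already has a 9).
So the only cell in row 8 that can hold 9 is row 8, column 3.
Therefore row 8, column 3 = 9.

9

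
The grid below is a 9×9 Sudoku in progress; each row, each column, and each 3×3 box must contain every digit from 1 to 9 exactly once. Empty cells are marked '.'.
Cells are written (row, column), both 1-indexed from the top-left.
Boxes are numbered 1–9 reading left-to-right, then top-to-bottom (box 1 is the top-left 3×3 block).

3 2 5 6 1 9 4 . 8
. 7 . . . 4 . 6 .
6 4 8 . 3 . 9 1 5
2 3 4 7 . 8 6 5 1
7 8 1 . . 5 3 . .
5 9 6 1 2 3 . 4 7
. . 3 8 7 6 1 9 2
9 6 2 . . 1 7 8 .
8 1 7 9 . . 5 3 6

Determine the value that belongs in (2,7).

Row 2 already contains {4, 6, 7}.
Column 7 already contains {1, 3, 4, 5, 6, 7, 9}.
Its 3×3 block (box 3) already contains {1, 4, 5, 6, 8, 9}.
The only value from 1–9 not eliminated is 2, so (2,7) = 2.

2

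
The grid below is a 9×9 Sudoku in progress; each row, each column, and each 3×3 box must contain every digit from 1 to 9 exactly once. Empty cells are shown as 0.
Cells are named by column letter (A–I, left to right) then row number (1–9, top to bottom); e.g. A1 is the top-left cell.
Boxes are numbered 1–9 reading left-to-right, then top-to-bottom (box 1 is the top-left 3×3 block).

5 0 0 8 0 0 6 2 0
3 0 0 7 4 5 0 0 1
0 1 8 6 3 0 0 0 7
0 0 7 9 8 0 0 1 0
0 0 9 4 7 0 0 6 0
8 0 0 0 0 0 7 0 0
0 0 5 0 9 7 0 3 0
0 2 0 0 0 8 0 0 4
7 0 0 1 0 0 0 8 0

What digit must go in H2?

Row 2 already contains {1, 3, 4, 5, 7}.
Column H already contains {1, 2, 3, 6, 8}.
Its 3×3 block (box 3) already contains {1, 2, 6, 7}.
The only value from 1–9 not eliminated is 9, so H2 = 9.

9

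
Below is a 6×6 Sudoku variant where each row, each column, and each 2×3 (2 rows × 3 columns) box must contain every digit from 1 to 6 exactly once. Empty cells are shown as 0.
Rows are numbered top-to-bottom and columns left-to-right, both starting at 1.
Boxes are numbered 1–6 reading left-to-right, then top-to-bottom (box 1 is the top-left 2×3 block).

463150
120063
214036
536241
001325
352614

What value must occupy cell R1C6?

2

Row 1 already contains {1, 3, 4, 5, 6}.
Column 6 already contains {1, 3, 4, 5, 6}.
Its 2×3 block (box 2) already contains {1, 3, 5, 6}.
The only value from 1–6 not eliminated is 2, so R1C6 = 2.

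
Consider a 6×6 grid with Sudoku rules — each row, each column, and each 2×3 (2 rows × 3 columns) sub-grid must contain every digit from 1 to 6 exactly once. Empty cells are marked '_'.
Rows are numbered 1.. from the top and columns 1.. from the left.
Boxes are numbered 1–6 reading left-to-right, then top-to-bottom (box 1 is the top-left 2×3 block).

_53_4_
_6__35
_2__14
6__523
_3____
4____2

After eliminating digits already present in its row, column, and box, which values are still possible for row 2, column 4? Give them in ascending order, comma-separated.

1,2

Row 2 already contains {3, 5, 6}.
Column 4 already contains {5}.
Its 2×3 block (box 2) already contains {3, 4, 5}.
Removing those from 1–6 leaves {1, 2} as the candidates for row 2, column 4.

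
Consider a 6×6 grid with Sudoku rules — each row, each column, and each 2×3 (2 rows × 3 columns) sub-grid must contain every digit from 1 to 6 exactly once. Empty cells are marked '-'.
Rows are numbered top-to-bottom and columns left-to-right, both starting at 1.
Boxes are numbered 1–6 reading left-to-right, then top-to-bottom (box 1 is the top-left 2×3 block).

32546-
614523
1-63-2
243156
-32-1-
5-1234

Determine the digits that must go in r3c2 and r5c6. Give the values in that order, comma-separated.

For r3c2:
  Row 3 already contains {1, 2, 3, 6}.
  Column 2 already contains {1, 2, 3, 4}.
  Its 2×3 block (box 3) already contains {1, 2, 3, 4, 6}.
  The only value from 1–6 not eliminated is 5, so r3c2 = 5.
For r5c6:
  Row 5 already contains {1, 2, 3}.
  Column 6 already contains {2, 3, 4, 6}.
  Its 2×3 block (box 6) already contains {1, 2, 3, 4}.
  The only value from 1–6 not eliminated is 5, so r5c6 = 5.

5,5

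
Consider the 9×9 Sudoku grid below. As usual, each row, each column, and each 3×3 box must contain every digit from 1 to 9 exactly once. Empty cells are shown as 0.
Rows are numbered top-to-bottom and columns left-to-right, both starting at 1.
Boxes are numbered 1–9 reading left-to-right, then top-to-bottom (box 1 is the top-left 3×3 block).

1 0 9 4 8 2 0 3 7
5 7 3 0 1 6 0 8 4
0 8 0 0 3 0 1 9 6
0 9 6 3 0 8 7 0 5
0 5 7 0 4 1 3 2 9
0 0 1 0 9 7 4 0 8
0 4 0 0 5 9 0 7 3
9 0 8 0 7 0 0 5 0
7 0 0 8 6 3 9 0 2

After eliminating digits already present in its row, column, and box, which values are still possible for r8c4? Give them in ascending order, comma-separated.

Row 8 already contains {5, 7, 8, 9}.
Column 4 already contains {3, 4, 8}.
Its 3×3 block (box 8) already contains {3, 5, 6, 7, 8, 9}.
Removing those from 1–9 leaves {1, 2} as the candidates for r8c4.

1,2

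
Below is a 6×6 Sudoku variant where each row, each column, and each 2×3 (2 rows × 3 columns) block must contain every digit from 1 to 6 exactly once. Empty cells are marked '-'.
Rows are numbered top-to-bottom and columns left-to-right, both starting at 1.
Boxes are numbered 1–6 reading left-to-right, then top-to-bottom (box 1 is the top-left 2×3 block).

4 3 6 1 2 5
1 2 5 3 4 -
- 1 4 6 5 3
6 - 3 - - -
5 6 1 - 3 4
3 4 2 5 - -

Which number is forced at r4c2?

5

Row 4 already contains {3, 6}.
Column 2 already contains {1, 2, 3, 4, 6}.
Its 2×3 block (box 3) already contains {1, 3, 4, 6}.
The only value from 1–6 not eliminated is 5, so r4c2 = 5.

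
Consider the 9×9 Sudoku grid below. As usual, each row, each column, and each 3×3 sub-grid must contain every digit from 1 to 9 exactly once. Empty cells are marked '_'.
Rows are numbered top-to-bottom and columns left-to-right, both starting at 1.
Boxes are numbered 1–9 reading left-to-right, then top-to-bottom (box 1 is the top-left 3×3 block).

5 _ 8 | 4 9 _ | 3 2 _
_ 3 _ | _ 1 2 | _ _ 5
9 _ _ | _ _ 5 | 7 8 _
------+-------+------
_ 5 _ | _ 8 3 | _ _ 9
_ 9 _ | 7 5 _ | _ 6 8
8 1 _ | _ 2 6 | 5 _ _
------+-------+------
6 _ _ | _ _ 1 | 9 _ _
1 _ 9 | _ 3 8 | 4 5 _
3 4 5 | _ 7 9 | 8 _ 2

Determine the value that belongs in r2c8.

9

Cell r2c8 itself could take any of {4, 9} by direct elimination.
Consider where 9 can go in box 3.
r1c9 is out (row 1 already has a 9).
r2c7 is out (column 7 already has a 9).
r3c9 is out (row 3 already has a 9).
So the only cell in box 3 that can hold 9 is r2c8.
Therefore r2c8 = 9.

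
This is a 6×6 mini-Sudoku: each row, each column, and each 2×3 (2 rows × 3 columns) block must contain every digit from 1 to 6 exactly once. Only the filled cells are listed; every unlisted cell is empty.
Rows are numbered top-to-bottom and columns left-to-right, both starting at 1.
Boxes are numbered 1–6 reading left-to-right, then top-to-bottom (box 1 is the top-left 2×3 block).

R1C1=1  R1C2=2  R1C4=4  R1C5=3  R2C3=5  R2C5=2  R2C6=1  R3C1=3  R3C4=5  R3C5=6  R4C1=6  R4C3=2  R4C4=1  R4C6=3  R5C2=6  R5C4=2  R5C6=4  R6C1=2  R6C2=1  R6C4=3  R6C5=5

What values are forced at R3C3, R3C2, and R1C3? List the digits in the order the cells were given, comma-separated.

For R3C3:
  Consider where 1 can go in column 3.
  R1C3 is out (row 1 already has a 1).
  R5C3 is out (box 5 already has a 1).
  R6C3 is out (row 6 already has a 1).
  So the only cell in column 3 that can hold 1 is R3C3.
  So R3C3 = 1.
For R3C2:
  Row 3 already contains {3, 5, 6}.
  Column 2 already contains {1, 2, 6}.
  Its 2×3 block (box 3) already contains {2, 3, 6}.
  The only value from 1–6 not eliminated is 4, so R3C2 = 4.
For R1C3:
  Row 1 already contains {1, 2, 3, 4}.
  Column 3 already contains {2, 5}.
  Its 2×3 block (box 1) already contains {1, 2, 5}.
  The only value from 1–6 not eliminated is 6, so R1C3 = 6.

1,4,6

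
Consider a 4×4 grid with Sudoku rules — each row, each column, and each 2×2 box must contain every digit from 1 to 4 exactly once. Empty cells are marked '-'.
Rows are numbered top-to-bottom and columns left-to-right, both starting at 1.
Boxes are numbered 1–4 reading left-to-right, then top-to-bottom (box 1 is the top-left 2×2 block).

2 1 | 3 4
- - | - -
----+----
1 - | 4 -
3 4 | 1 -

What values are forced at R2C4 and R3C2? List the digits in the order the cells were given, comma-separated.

For R2C4:
  Consider where 1 can go in column 4.
  R3C4 is out (row 3 already has a 1).
  R4C4 is out (row 4 already has a 1).
  So the only cell in column 4 that can hold 1 is R2C4.
  So R2C4 = 1.
For R3C2:
  Row 3 already contains {1, 4}.
  Column 2 already contains {1, 4}.
  Its 2×2 block (box 3) already contains {1, 3, 4}.
  The only value from 1–4 not eliminated is 2, so R3C2 = 2.

1,2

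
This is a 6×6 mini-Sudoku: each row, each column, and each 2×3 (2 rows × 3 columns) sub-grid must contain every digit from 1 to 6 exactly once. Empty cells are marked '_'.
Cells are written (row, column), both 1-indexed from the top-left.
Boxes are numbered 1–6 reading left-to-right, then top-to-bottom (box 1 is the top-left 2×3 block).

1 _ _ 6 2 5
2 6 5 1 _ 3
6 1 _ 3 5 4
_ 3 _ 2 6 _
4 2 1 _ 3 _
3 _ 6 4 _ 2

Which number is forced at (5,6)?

6

Row 5 already contains {1, 2, 3, 4}.
Column 6 already contains {2, 3, 4, 5}.
Its 2×3 block (box 6) already contains {2, 3, 4}.
The only value from 1–6 not eliminated is 6, so (5,6) = 6.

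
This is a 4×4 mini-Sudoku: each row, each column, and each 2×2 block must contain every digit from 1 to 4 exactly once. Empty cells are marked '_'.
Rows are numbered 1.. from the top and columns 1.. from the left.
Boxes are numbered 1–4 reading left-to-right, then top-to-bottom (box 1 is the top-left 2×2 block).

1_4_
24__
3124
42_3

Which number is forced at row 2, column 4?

Row 2 already contains {2, 4}.
Column 4 already contains {3, 4}.
Its 2×2 block (box 2) already contains {4}.
The only value from 1–4 not eliminated is 1, so row 2, column 4 = 1.

1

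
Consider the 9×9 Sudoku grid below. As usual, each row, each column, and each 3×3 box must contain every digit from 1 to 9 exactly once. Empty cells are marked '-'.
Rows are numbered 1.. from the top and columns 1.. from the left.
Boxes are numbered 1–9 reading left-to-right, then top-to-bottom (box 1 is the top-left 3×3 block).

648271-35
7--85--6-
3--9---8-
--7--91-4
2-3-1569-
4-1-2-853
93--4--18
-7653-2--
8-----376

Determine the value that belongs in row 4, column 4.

Cell row 4, column 4 itself could take any of {3, 6} by direct elimination.
Consider where 3 can go in column 4.
row 5, column 4 is out (row 5 already has a 3).
row 6, column 4 is out (row 6 already has a 3).
row 7, column 4 is out (row 7 already has a 3).
row 9, column 4 is out (row 9 already has a 3).
So the only cell in column 4 that can hold 3 is row 4, column 4.
Therefore row 4, column 4 = 3.

3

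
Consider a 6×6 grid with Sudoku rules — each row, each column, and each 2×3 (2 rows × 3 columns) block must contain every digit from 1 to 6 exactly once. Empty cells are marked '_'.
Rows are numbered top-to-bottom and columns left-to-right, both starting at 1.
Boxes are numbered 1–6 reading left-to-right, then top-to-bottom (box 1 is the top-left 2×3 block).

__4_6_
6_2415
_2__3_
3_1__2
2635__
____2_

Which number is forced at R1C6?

Row 1 already contains {4, 6}.
Column 6 already contains {2, 5}.
Its 2×3 block (box 2) already contains {1, 4, 5, 6}.
The only value from 1–6 not eliminated is 3, so R1C6 = 3.

3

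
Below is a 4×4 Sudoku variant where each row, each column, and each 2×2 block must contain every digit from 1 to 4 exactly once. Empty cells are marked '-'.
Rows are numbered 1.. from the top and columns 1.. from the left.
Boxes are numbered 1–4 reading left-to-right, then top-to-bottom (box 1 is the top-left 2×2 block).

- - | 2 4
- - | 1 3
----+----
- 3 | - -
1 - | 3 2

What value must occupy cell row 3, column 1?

Cell row 3, column 1 itself could take any of {2, 4} by direct elimination.
Consider where 2 can go in box 3.
row 4, column 2 is out (row 4 already has a 2).
So the only cell in box 3 that can hold 2 is row 3, column 1.
Therefore row 3, column 1 = 2.

2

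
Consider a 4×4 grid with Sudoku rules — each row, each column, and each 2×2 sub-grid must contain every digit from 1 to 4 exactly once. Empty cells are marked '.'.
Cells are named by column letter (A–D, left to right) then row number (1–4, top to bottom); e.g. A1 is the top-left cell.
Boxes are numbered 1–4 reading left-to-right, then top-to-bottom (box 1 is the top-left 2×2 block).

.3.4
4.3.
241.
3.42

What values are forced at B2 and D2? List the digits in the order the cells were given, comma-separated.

2,1

For B2:
  Consider where 2 can go in row 2.
  D2 is out (column D already has a 2).
  So the only cell in row 2 that can hold 2 is B2.
  So B2 = 2.
For D2:
  Row 2 already contains {3, 4}.
  Column D already contains {2, 4}.
  Its 2×2 block (box 2) already contains {3, 4}.
  The only value from 1–4 not eliminated is 1, so D2 = 1.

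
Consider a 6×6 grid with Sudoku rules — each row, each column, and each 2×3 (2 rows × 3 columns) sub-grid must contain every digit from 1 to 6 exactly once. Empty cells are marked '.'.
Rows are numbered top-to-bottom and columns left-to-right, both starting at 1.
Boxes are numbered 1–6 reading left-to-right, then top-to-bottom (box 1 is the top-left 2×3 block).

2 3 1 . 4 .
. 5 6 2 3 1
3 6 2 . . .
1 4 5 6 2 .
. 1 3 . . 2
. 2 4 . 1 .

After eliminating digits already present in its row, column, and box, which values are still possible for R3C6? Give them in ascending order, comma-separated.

Row 3 already contains {2, 3, 6}.
Column 6 already contains {1, 2}.
Its 2×3 block (box 4) already contains {2, 6}.
Removing those from 1–6 leaves {4, 5} as the candidates for R3C6.

4,5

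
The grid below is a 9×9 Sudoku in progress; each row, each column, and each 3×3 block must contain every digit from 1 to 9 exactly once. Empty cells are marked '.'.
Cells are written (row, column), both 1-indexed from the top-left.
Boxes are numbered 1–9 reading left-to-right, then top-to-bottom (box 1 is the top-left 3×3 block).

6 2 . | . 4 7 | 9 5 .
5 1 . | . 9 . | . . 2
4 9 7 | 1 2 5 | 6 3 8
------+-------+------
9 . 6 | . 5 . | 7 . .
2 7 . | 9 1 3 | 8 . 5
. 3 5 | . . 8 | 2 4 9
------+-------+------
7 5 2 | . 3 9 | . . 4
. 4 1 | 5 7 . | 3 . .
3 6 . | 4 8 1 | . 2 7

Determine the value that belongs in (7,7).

Row 7 already contains {2, 3, 4, 5, 7, 9}.
Column 7 already contains {2, 3, 6, 7, 8, 9}.
Its 3×3 block (box 9) already contains {2, 3, 4, 7}.
The only value from 1–9 not eliminated is 1, so (7,7) = 1.

1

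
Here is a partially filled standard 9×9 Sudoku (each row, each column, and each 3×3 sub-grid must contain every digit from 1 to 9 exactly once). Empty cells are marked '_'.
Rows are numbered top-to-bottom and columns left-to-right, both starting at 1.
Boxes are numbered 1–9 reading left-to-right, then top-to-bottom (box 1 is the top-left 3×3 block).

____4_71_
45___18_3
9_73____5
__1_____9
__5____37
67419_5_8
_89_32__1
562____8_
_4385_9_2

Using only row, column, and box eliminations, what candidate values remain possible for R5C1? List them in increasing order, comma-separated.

Row 5 already contains {3, 5, 7}.
Column 1 already contains {4, 5, 6, 9}.
Its 3×3 block (box 4) already contains {1, 4, 5, 6, 7}.
Removing those from 1–9 leaves {2, 8} as the candidates for R5C1.

2,8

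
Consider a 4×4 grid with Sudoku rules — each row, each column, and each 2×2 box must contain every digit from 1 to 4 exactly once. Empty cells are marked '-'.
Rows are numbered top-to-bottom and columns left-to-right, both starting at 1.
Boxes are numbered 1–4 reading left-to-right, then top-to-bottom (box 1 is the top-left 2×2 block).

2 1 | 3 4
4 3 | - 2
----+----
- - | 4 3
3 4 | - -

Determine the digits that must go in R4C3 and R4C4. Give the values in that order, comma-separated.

2,1

For R4C3:
  Consider where 2 can go in box 4.
  R4C4 is out (column 4 already has a 2).
  So the only cell in box 4 that can hold 2 is R4C3.
  So R4C3 = 2.
For R4C4:
  Row 4 already contains {3, 4}.
  Column 4 already contains {2, 3, 4}.
  Its 2×2 block (box 4) already contains {3, 4}.
  The only value from 1–4 not eliminated is 1, so R4C4 = 1.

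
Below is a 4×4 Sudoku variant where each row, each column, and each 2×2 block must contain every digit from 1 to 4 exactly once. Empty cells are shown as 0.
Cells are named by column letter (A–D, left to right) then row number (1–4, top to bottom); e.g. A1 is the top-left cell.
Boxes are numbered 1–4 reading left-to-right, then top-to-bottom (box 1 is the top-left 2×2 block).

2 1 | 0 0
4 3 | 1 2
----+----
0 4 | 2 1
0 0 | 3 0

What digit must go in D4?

Row 4 already contains {3}.
Column D already contains {1, 2}.
Its 2×2 block (box 4) already contains {1, 2, 3}.
The only value from 1–4 not eliminated is 4, so D4 = 4.

4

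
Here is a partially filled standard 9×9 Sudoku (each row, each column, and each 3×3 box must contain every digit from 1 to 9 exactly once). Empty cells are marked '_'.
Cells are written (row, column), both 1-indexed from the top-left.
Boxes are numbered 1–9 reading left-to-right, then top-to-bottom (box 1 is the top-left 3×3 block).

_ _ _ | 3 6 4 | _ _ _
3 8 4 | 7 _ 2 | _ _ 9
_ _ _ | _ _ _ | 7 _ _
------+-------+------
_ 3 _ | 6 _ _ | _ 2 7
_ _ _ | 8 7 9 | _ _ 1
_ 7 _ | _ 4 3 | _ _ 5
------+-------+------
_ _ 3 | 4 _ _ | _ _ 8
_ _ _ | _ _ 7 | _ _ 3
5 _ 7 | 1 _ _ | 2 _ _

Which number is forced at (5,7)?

3

Cell (5,7) itself could take any of {3, 4, 6} by direct elimination.
Consider where 3 can go in column 7.
(1,7) is out (row 1 already has a 3). (2,7) is out (row 2 already has a 3). (4,7) is out (row 4 already has a 3). (6,7) is out (row 6 already has a 3). The remaining empty cells in column 7 are similarly blocked.
So the only cell in column 7 that can hold 3 is (5,7).
Therefore (5,7) = 3.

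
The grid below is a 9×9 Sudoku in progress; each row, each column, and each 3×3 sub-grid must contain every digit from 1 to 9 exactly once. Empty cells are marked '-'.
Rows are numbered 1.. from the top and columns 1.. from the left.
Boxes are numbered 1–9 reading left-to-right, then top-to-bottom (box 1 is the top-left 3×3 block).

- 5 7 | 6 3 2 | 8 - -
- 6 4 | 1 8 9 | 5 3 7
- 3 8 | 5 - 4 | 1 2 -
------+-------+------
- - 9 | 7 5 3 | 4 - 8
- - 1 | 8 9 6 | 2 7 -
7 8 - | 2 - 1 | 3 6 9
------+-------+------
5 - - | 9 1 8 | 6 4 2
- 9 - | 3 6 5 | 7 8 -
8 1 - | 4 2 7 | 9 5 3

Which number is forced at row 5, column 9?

5

Row 5 already contains {1, 2, 6, 7, 8, 9}.
Column 9 already contains {2, 3, 7, 8, 9}.
Its 3×3 block (box 6) already contains {2, 3, 4, 6, 7, 8, 9}.
The only value from 1–9 not eliminated is 5, so row 5, column 9 = 5.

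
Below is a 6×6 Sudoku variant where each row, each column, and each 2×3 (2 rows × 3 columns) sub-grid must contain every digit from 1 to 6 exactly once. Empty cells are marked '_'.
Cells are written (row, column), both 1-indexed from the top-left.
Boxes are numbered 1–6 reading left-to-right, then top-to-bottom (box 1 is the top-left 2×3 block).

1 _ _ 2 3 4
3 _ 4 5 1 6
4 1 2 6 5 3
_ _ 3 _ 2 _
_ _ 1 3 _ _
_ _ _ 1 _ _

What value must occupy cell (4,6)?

1

Row 4 already contains {2, 3}.
Column 6 already contains {3, 4, 6}.
Its 2×3 block (box 4) already contains {2, 3, 5, 6}.
The only value from 1–6 not eliminated is 1, so (4,6) = 1.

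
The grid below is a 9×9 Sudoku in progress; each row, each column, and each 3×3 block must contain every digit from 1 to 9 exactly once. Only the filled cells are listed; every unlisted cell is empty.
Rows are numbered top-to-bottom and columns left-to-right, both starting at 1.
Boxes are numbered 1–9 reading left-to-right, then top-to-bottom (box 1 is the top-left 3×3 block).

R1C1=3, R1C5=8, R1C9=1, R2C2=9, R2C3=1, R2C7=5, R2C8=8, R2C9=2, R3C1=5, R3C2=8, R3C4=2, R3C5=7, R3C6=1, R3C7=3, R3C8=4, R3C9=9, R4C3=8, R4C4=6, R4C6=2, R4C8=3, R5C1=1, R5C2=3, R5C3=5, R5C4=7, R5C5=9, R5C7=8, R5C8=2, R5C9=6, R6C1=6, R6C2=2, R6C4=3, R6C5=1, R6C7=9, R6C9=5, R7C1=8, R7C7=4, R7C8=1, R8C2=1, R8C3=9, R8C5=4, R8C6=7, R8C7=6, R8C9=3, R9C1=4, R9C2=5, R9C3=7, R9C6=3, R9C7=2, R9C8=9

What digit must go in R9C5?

6

Row 9 already contains {2, 3, 4, 5, 7, 9}.
Column 5 already contains {1, 4, 7, 8, 9}.
Its 3×3 block (box 8) already contains {3, 4, 7}.
The only value from 1–9 not eliminated is 6, so R9C5 = 6.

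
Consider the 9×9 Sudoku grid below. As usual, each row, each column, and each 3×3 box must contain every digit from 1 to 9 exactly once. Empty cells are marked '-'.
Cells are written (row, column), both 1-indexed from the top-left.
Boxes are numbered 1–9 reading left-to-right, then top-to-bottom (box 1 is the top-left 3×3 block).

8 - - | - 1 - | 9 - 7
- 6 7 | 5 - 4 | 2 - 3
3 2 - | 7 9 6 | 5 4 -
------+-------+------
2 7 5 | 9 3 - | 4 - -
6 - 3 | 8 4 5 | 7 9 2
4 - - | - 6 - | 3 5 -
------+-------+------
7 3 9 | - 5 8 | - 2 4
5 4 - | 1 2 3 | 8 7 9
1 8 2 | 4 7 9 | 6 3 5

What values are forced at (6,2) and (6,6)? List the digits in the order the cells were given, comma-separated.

9,7

For (6,2):
  Consider where 9 can go in box 4.
  (5,2) is out (row 5 already has a 9).
  (6,3) is out (column 3 already has a 9).
  So the only cell in box 4 that can hold 9 is (6,2).
  So (6,2) = 9.
For (6,6):
  Consider where 7 can go in column 6.
  (1,6) is out (row 1 already has a 7).
  (4,6) is out (row 4 already has a 7).
  So the only cell in column 6 that can hold 7 is (6,6).
  So (6,6) = 7.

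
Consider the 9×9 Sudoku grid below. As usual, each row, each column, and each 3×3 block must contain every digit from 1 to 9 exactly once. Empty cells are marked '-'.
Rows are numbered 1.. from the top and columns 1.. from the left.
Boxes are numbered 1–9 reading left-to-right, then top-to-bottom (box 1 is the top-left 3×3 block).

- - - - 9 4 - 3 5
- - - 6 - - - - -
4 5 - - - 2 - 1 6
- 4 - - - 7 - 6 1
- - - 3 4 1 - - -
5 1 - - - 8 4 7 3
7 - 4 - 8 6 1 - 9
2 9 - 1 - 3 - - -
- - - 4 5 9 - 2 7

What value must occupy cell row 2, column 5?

Cell row 2, column 5 itself could take any of {1, 3, 7} by direct elimination.
Consider where 1 can go in column 5.
row 3, column 5 is out (row 3 already has a 1).
row 4, column 5 is out (row 4 already has a 1).
row 6, column 5 is out (row 6 already has a 1).
row 8, column 5 is out (row 8 already has a 1).
So the only cell in column 5 that can hold 1 is row 2, column 5.
Therefore row 2, column 5 = 1.

1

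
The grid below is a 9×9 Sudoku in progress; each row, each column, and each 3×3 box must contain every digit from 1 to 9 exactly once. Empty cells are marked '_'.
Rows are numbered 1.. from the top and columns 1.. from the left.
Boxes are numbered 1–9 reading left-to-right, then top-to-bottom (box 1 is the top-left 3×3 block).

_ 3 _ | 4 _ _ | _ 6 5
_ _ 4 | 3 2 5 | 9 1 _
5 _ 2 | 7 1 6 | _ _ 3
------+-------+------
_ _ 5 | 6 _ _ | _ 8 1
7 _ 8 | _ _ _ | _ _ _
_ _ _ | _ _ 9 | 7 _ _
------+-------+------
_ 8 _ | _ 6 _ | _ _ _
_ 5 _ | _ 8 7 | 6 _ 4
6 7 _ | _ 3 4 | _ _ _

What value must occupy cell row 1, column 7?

Cell row 1, column 7 itself could take any of {2, 8} by direct elimination.
Consider where 2 can go in row 1.
row 1, column 1 is out (box 1 already has a 2).
row 1, column 3 is out (column 3 already has a 2).
row 1, column 5 is out (column 5 already has a 2).
row 1, column 6 is out (box 2 already has a 2).
So the only cell in row 1 that can hold 2 is row 1, column 7.
Therefore row 1, column 7 = 2.

2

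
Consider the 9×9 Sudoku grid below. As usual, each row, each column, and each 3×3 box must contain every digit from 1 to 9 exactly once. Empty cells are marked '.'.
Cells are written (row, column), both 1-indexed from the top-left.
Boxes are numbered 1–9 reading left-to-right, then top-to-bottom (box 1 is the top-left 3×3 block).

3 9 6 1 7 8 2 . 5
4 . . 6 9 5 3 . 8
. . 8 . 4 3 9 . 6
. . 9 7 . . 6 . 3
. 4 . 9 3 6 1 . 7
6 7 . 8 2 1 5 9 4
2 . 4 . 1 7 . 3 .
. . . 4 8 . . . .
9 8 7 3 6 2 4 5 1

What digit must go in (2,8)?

7

Cell (2,8) itself could take any of {1, 7} by direct elimination.
Consider where 7 can go in row 2.
(2,2) is out (column 2 already has a 7).
(2,3) is out (column 3 already has a 7).
So the only cell in row 2 that can hold 7 is (2,8).
Therefore (2,8) = 7.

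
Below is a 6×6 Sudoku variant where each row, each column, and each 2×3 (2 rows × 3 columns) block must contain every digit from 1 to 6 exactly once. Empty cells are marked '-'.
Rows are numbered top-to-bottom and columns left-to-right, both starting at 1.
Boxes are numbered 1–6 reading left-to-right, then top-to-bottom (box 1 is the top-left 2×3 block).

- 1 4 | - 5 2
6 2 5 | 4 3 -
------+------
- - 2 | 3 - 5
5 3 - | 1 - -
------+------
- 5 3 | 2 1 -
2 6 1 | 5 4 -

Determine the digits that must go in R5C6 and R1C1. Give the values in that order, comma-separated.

For R5C6:
  Row 5 already contains {1, 2, 3, 5}.
  Column 6 already contains {2, 5}.
  Its 2×3 block (box 6) already contains {1, 2, 4, 5}.
  The only value from 1–6 not eliminated is 6, so R5C6 = 6.
For R1C1:
  Row 1 already contains {1, 2, 4, 5}.
  Column 1 already contains {2, 5, 6}.
  Its 2×3 block (box 1) already contains {1, 2, 4, 5, 6}.
  The only value from 1–6 not eliminated is 3, so R1C1 = 3.

6,3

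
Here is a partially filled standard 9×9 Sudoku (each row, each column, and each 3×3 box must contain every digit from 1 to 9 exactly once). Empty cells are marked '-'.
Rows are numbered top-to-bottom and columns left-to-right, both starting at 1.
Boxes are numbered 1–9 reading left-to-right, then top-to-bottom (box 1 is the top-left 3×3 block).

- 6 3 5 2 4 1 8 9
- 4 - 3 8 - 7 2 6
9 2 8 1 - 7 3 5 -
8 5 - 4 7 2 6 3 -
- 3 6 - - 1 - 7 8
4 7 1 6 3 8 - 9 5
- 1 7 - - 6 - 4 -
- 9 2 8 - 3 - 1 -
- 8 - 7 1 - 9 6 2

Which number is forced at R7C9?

Row 7 already contains {1, 4, 6, 7}.
Column 9 already contains {2, 5, 6, 8, 9}.
Its 3×3 block (box 9) already contains {1, 2, 4, 6, 9}.
The only value from 1–9 not eliminated is 3, so R7C9 = 3.

3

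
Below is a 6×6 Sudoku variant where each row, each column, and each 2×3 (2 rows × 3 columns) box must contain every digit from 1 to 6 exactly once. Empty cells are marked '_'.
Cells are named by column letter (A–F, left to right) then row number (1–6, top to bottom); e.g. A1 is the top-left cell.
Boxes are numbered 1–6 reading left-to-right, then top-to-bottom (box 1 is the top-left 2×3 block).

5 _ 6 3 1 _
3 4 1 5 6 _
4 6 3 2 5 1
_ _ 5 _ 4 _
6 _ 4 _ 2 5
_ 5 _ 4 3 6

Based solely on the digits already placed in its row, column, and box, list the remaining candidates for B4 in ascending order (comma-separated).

1,2

Row 4 already contains {4, 5}.
Column B already contains {4, 5, 6}.
Its 2×3 block (box 3) already contains {3, 4, 5, 6}.
Removing those from 1–6 leaves {1, 2} as the candidates for B4.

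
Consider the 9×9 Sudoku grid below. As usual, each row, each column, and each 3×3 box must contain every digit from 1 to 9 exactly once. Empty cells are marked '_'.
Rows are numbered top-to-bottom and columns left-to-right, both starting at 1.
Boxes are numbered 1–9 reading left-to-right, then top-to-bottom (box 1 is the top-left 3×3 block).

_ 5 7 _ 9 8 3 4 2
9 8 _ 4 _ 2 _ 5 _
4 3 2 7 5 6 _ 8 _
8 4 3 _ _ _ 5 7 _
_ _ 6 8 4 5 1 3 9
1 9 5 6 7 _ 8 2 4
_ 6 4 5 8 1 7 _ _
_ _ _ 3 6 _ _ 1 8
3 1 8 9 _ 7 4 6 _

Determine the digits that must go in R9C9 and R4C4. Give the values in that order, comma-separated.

5,2

For R9C9:
  Row 9 already contains {1, 3, 4, 6, 7, 8, 9}.
  Column 9 already contains {2, 4, 8, 9}.
  Its 3×3 block (box 9) already contains {1, 4, 6, 7, 8}.
  The only value from 1–9 not eliminated is 5, so R9C9 = 5.
For R4C4:
  Consider where 2 can go in column 4.
  R1C4 is out (row 1 already has a 2).
  So the only cell in column 4 that can hold 2 is R4C4.
  So R4C4 = 2.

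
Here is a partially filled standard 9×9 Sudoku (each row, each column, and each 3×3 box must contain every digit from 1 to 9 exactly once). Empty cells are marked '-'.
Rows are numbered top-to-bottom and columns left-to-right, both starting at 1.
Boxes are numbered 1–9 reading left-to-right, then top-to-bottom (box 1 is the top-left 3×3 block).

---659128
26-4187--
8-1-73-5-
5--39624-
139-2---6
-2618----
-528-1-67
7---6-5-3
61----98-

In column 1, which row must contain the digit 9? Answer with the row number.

7

Consider where 9 can go in column 1.
R1C1 is out (row 1 already has a 9).
R6C1 is out (box 4 already has a 9).
So the only cell in column 1 that can hold 9 is R7C1.
That is row 7.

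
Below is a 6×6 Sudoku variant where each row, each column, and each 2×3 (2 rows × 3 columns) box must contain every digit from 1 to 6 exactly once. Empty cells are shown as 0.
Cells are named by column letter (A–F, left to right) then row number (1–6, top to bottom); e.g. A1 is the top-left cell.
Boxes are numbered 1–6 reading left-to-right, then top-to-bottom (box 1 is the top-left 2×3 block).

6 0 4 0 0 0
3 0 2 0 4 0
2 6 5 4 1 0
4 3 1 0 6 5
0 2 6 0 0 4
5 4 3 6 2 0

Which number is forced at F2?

6

Cell F2 itself could take any of {1, 6} by direct elimination.
Consider where 6 can go in row 2.
B2 is out (column B already has a 6).
D2 is out (column D already has a 6).
So the only cell in row 2 that can hold 6 is F2.
Therefore F2 = 6.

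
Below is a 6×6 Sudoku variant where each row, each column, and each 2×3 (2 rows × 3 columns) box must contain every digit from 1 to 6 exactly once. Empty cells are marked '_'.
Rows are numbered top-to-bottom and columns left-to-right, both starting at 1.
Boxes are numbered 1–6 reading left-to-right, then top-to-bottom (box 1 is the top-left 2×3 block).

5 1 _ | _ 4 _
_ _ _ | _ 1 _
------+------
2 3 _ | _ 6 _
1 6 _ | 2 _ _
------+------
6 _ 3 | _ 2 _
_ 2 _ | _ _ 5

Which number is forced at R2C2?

Row 2 already contains {1}.
Column 2 already contains {1, 2, 3, 6}.
Its 2×3 block (box 1) already contains {1, 5}.
The only value from 1–6 not eliminated is 4, so R2C2 = 4.

4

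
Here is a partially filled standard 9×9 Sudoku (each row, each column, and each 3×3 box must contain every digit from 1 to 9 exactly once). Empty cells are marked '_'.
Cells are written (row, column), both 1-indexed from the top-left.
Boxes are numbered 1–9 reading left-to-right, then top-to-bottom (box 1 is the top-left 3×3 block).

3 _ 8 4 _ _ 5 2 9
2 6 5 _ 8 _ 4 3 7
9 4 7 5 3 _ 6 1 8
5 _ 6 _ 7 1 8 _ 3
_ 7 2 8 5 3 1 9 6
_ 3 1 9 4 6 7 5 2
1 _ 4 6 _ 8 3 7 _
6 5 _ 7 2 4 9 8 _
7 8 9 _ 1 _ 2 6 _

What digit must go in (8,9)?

1

Row 8 already contains {2, 4, 5, 6, 7, 8, 9}.
Column 9 already contains {2, 3, 6, 7, 8, 9}.
Its 3×3 block (box 9) already contains {2, 3, 6, 7, 8, 9}.
The only value from 1–9 not eliminated is 1, so (8,9) = 1.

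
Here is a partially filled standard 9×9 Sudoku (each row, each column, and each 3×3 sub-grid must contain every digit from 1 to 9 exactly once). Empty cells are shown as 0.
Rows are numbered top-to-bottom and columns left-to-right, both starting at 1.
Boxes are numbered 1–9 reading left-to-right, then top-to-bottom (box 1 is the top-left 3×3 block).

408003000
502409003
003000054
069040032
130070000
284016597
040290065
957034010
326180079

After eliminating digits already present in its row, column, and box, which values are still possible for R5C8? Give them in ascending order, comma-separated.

Row 5 already contains {1, 3, 7}.
Column 8 already contains {1, 3, 5, 6, 7, 9}.
Its 3×3 block (box 6) already contains {2, 3, 5, 7, 9}.
Removing those from 1–9 leaves {4, 8} as the candidates for R5C8.

4,8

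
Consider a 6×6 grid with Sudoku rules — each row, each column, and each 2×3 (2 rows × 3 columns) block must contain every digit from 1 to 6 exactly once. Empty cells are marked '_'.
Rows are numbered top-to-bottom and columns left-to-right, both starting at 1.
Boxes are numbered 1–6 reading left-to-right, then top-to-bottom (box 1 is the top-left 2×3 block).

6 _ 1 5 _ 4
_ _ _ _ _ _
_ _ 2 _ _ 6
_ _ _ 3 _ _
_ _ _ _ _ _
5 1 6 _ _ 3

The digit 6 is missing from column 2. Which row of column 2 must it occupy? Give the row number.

4

Consider where 6 can go in column 2.
r1c2 is out (row 1 already has a 6).
r2c2 is out (box 1 already has a 6).
r3c2 is out (row 3 already has a 6).
r5c2 is out (box 5 already has a 6).
So the only cell in column 2 that can hold 6 is r4c2.
That is row 4.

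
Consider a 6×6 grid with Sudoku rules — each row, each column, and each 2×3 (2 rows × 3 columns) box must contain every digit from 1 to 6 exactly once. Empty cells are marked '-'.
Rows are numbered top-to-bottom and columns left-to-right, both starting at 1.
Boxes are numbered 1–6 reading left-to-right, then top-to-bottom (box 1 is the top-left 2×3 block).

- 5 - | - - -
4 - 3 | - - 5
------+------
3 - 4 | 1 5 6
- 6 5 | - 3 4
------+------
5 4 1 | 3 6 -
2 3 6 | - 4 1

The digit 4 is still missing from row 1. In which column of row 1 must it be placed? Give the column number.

Consider where 4 can go in row 1.
R1C1 is out (column 1 already has a 4).
R1C3 is out (column 3 already has a 4).
R1C5 is out (column 5 already has a 4).
R1C6 is out (column 6 already has a 4).
So the only cell in row 1 that can hold 4 is R1C4.
That is column 4.

4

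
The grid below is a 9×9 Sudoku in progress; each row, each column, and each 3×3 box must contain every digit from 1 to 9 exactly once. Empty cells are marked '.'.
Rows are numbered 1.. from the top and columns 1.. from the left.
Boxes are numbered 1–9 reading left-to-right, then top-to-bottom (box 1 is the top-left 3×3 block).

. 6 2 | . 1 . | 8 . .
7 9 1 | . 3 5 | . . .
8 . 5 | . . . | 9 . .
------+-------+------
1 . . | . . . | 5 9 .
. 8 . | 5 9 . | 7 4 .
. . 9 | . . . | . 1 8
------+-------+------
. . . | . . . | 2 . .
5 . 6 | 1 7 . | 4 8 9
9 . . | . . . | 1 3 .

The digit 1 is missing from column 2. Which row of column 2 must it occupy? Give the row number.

7

Consider where 1 can go in column 2.
row 3, column 2 is out (box 1 already has a 1).
row 4, column 2 is out (row 4 already has a 1).
row 6, column 2 is out (row 6 already has a 1).
row 8, column 2 is out (row 8 already has a 1).
row 9, column 2 is out (row 9 already has a 1).
So the only cell in column 2 that can hold 1 is row 7, column 2.
That is row 7.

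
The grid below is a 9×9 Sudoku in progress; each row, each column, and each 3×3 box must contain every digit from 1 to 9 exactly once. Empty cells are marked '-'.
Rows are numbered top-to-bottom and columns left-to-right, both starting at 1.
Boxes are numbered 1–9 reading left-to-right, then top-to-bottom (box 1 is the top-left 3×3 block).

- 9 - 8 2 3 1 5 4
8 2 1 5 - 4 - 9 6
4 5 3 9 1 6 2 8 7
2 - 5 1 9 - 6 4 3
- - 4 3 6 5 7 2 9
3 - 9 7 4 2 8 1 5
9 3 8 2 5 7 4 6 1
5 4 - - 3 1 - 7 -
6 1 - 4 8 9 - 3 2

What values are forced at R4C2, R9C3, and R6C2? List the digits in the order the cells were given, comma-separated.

7,7,6

For R4C2:
  Consider where 7 can go in row 4.
  R4C6 is out (column 6 already has a 7).
  So the only cell in row 4 that can hold 7 is R4C2.
  So R4C2 = 7.
For R9C3:
  Row 9 already contains {1, 2, 3, 4, 6, 8, 9}.
  Column 3 already contains {1, 3, 4, 5, 8, 9}.
  Its 3×3 block (box 7) already contains {1, 3, 4, 5, 6, 8, 9}.
  The only value from 1–9 not eliminated is 7, so R9C3 = 7.
For R6C2:
  Row 6 already contains {1, 2, 3, 4, 5, 7, 8, 9}.
  Column 2 already contains {1, 2, 3, 4, 5, 9}.
  Its 3×3 block (box 4) already contains {2, 3, 4, 5, 9}.
  The only value from 1–9 not eliminated is 6, so R6C2 = 6.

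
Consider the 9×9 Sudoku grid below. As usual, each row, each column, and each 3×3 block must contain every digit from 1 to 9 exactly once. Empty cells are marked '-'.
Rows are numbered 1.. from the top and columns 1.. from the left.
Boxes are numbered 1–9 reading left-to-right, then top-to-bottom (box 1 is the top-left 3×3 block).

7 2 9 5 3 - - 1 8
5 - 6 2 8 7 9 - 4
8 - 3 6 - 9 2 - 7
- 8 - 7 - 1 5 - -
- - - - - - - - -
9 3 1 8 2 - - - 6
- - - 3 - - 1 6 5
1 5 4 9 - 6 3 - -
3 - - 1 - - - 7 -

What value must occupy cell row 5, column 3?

Cell row 5, column 3 itself could take any of {2, 5, 7} by direct elimination.
Consider where 5 can go in column 3.
row 4, column 3 is out (row 4 already has a 5).
row 7, column 3 is out (row 7 already has a 5).
row 9, column 3 is out (box 7 already has a 5).
So the only cell in column 3 that can hold 5 is row 5, column 3.
Therefore row 5, column 3 = 5.

5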